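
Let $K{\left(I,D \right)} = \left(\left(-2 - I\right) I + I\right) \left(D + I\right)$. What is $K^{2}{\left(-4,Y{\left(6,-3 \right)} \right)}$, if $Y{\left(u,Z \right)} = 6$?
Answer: $576$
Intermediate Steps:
$K{\left(I,D \right)} = \left(D + I\right) \left(I + I \left(-2 - I\right)\right)$ ($K{\left(I,D \right)} = \left(I \left(-2 - I\right) + I\right) \left(D + I\right) = \left(I + I \left(-2 - I\right)\right) \left(D + I\right) = \left(D + I\right) \left(I + I \left(-2 - I\right)\right)$)
$K^{2}{\left(-4,Y{\left(6,-3 \right)} \right)} = \left(\left(-1\right) \left(-4\right) \left(6 - 4 + \left(-4\right)^{2} + 6 \left(-4\right)\right)\right)^{2} = \left(\left(-1\right) \left(-4\right) \left(6 - 4 + 16 - 24\right)\right)^{2} = \left(\left(-1\right) \left(-4\right) \left(-6\right)\right)^{2} = \left(-24\right)^{2} = 576$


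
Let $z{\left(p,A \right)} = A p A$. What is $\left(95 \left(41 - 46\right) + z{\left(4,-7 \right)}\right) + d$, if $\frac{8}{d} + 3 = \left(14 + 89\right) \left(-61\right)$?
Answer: $- \frac{876901}{3143} \approx -279.0$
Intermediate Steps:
$z{\left(p,A \right)} = p A^{2}$
$d = - \frac{4}{3143}$ ($d = \frac{8}{-3 + \left(14 + 89\right) \left(-61\right)} = \frac{8}{-3 + 103 \left(-61\right)} = \frac{8}{-3 - 6283} = \frac{8}{-6286} = 8 \left(- \frac{1}{6286}\right) = - \frac{4}{3143} \approx -0.0012727$)
$\left(95 \left(41 - 46\right) + z{\left(4,-7 \right)}\right) + d = \left(95 \left(41 - 46\right) + 4 \left(-7\right)^{2}\right) - \frac{4}{3143} = \left(95 \left(-5\right) + 4 \cdot 49\right) - \frac{4}{3143} = \left(-475 + 196\right) - \frac{4}{3143} = -279 - \frac{4}{3143} = - \frac{876901}{3143}$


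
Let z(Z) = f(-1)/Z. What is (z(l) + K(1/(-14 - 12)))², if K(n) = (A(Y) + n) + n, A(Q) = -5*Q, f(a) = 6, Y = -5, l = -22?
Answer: 12425625/20449 ≈ 607.64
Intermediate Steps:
z(Z) = 6/Z
K(n) = 25 + 2*n (K(n) = (-5*(-5) + n) + n = (25 + n) + n = 25 + 2*n)
(z(l) + K(1/(-14 - 12)))² = (6/(-22) + (25 + 2/(-14 - 12)))² = (6*(-1/22) + (25 + 2/(-26)))² = (-3/11 + (25 + 2*(-1/26)))² = (-3/11 + (25 - 1/13))² = (-3/11 + 324/13)² = (3525/143)² = 12425625/20449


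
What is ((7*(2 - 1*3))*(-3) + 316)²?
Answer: 113569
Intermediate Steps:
((7*(2 - 1*3))*(-3) + 316)² = ((7*(2 - 3))*(-3) + 316)² = ((7*(-1))*(-3) + 316)² = (-7*(-3) + 316)² = (21 + 316)² = 337² = 113569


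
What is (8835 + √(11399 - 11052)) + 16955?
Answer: 25790 + √347 ≈ 25809.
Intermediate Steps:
(8835 + √(11399 - 11052)) + 16955 = (8835 + √347) + 16955 = 25790 + √347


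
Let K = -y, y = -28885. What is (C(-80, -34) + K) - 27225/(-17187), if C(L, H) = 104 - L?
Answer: 166545376/5729 ≈ 29071.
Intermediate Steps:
K = 28885 (K = -1*(-28885) = 28885)
(C(-80, -34) + K) - 27225/(-17187) = ((104 - 1*(-80)) + 28885) - 27225/(-17187) = ((104 + 80) + 28885) - 27225*(-1/17187) = (184 + 28885) + 9075/5729 = 29069 + 9075/5729 = 166545376/5729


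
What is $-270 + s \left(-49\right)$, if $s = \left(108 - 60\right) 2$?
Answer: $-4974$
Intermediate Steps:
$s = 96$ ($s = \left(108 - 60\right) 2 = 48 \cdot 2 = 96$)
$-270 + s \left(-49\right) = -270 + 96 \left(-49\right) = -270 - 4704 = -4974$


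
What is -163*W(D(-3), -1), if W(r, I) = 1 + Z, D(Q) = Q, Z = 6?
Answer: -1141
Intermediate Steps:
W(r, I) = 7 (W(r, I) = 1 + 6 = 7)
-163*W(D(-3), -1) = -163*7 = -1141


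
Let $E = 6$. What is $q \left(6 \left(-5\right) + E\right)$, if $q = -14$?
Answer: $336$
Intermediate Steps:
$q \left(6 \left(-5\right) + E\right) = - 14 \left(6 \left(-5\right) + 6\right) = - 14 \left(-30 + 6\right) = \left(-14\right) \left(-24\right) = 336$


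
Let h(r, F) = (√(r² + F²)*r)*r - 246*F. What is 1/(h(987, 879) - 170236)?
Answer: 5521/23681881355789993 + 59643*√194090/33831259079699990 ≈ 7.7691e-10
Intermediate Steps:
h(r, F) = -246*F + r²*√(F² + r²) (h(r, F) = (√(F² + r²)*r)*r - 246*F = (r*√(F² + r²))*r - 246*F = r²*√(F² + r²) - 246*F = -246*F + r²*√(F² + r²))
1/(h(987, 879) - 170236) = 1/((-246*879 + 987²*√(879² + 987²)) - 170236) = 1/((-216234 + 974169*√(772641 + 974169)) - 170236) = 1/((-216234 + 974169*√1746810) - 170236) = 1/((-216234 + 974169*(3*√194090)) - 170236) = 1/((-216234 + 2922507*√194090) - 170236) = 1/(-386470 + 2922507*√194090)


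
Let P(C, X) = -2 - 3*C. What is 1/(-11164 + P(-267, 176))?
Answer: -1/10365 ≈ -9.6478e-5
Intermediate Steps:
1/(-11164 + P(-267, 176)) = 1/(-11164 + (-2 - 3*(-267))) = 1/(-11164 + (-2 + 801)) = 1/(-11164 + 799) = 1/(-10365) = -1/10365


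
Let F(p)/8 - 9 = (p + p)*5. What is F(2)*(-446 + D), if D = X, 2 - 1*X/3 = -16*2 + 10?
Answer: -86768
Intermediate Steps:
X = 72 (X = 6 - 3*(-16*2 + 10) = 6 - 3*(-32 + 10) = 6 - 3*(-22) = 6 + 66 = 72)
D = 72
F(p) = 72 + 80*p (F(p) = 72 + 8*((p + p)*5) = 72 + 8*((2*p)*5) = 72 + 8*(10*p) = 72 + 80*p)
F(2)*(-446 + D) = (72 + 80*2)*(-446 + 72) = (72 + 160)*(-374) = 232*(-374) = -86768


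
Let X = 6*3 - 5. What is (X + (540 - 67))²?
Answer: 236196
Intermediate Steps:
X = 13 (X = 18 - 5 = 13)
(X + (540 - 67))² = (13 + (540 - 67))² = (13 + 473)² = 486² = 236196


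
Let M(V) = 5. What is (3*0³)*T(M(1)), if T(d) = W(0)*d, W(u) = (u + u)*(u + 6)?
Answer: 0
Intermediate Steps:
W(u) = 2*u*(6 + u) (W(u) = (2*u)*(6 + u) = 2*u*(6 + u))
T(d) = 0 (T(d) = (2*0*(6 + 0))*d = (2*0*6)*d = 0*d = 0)
(3*0³)*T(M(1)) = (3*0³)*0 = (3*0)*0 = 0*0 = 0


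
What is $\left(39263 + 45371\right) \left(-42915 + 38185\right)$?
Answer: $-400318820$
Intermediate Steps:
$\left(39263 + 45371\right) \left(-42915 + 38185\right) = 84634 \left(-4730\right) = -400318820$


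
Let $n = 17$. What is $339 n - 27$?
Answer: $5736$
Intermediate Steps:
$339 n - 27 = 339 \cdot 17 - 27 = 5763 - 27 = 5736$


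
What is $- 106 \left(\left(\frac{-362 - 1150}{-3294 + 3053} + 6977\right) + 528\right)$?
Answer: $- \frac{191883002}{241} \approx -7.962 \cdot 10^{5}$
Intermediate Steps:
$- 106 \left(\left(\frac{-362 - 1150}{-3294 + 3053} + 6977\right) + 528\right) = - 106 \left(\left(- \frac{1512}{-241} + 6977\right) + 528\right) = - 106 \left(\left(\left(-1512\right) \left(- \frac{1}{241}\right) + 6977\right) + 528\right) = - 106 \left(\left(\frac{1512}{241} + 6977\right) + 528\right) = - 106 \left(\frac{1682969}{241} + 528\right) = \left(-106\right) \frac{1810217}{241} = - \frac{191883002}{241}$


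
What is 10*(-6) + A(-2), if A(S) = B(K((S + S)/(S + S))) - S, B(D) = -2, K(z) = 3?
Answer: -60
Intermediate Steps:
A(S) = -2 - S
10*(-6) + A(-2) = 10*(-6) + (-2 - 1*(-2)) = -60 + (-2 + 2) = -60 + 0 = -60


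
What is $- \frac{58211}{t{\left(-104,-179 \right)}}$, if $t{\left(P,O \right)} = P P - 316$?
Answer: $- \frac{58211}{10500} \approx -5.5439$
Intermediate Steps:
$t{\left(P,O \right)} = -316 + P^{2}$ ($t{\left(P,O \right)} = P^{2} - 316 = -316 + P^{2}$)
$- \frac{58211}{t{\left(-104,-179 \right)}} = - \frac{58211}{-316 + \left(-104\right)^{2}} = - \frac{58211}{-316 + 10816} = - \frac{58211}{10500}$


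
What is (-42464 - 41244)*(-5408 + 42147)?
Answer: -3075348212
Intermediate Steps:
(-42464 - 41244)*(-5408 + 42147) = -83708*36739 = -3075348212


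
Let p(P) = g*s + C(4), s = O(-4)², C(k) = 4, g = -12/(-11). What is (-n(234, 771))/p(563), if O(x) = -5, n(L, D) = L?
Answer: -1287/172 ≈ -7.4826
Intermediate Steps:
g = 12/11 (g = -12*(-1/11) = 12/11 ≈ 1.0909)
s = 25 (s = (-5)² = 25)
p(P) = 344/11 (p(P) = (12/11)*25 + 4 = 300/11 + 4 = 344/11)
(-n(234, 771))/p(563) = (-1*234)/(344/11) = -234*11/344 = -1287/172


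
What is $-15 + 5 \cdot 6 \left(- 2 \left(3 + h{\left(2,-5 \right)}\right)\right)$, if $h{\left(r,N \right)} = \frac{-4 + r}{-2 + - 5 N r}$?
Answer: $- \frac{385}{2} \approx -192.5$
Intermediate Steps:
$h{\left(r,N \right)} = \frac{-4 + r}{-2 - 5 N r}$
$-15 + 5 \cdot 6 \left(- 2 \left(3 + h{\left(2,-5 \right)}\right)\right) = -15 + 5 \cdot 6 \left(- 2 \left(3 + \frac{4 - 2}{2 + 5 \left(-5\right) 2}\right)\right) = -15 + 30 \left(- 2 \left(3 + \frac{4 - 2}{2 - 50}\right)\right) = -15 + 30 \left(- 2 \left(3 + \frac{1}{-48} \cdot 2\right)\right) = -15 + 30 \left(- 2 \left(3 - \frac{1}{24}\right)\right) = -15 + 30 \left(\left(-2\right) \frac{71}{24}\right) = -15 + 30 \left(- \frac{71}{12}\right) = -15 - \frac{355}{2} = - \frac{385}{2}$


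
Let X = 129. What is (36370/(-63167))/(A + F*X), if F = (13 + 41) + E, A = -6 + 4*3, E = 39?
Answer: -36370/758193501 ≈ -4.7969e-5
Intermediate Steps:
A = 6 (A = -6 + 12 = 6)
F = 93 (F = (13 + 41) + 39 = 54 + 39 = 93)
(36370/(-63167))/(A + F*X) = (36370/(-63167))/(6 + 93*129) = (36370*(-1/63167))/(6 + 11997) = -36370/63167/12003 = -36370/63167*1/12003 = -36370/758193501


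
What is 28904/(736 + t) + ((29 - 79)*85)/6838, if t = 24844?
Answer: 11116319/21864505 ≈ 0.50842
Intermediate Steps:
28904/(736 + t) + ((29 - 79)*85)/6838 = 28904/(736 + 24844) + ((29 - 79)*85)/6838 = 28904/25580 - 50*85*(1/6838) = 28904*(1/25580) - 4250*1/6838 = 7226/6395 - 2125/3419 = 11116319/21864505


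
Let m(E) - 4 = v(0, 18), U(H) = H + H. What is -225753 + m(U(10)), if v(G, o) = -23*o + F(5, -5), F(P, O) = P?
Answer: -226158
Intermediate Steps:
v(G, o) = 5 - 23*o (v(G, o) = -23*o + 5 = 5 - 23*o)
U(H) = 2*H
m(E) = -405 (m(E) = 4 + (5 - 23*18) = 4 + (5 - 414) = 4 - 409 = -405)
-225753 + m(U(10)) = -225753 - 405 = -226158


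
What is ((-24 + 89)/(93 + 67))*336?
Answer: 273/2 ≈ 136.50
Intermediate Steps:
((-24 + 89)/(93 + 67))*336 = (65/160)*336 = (65*(1/160))*336 = (13/32)*336 = 273/2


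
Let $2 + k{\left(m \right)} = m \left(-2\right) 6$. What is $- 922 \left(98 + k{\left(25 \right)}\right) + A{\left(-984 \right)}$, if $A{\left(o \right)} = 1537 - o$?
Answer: $190609$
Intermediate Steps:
$k{\left(m \right)} = -2 - 12 m$ ($k{\left(m \right)} = -2 + m \left(-2\right) 6 = -2 + - 2 m 6 = -2 - 12 m$)
$- 922 \left(98 + k{\left(25 \right)}\right) + A{\left(-984 \right)} = - 922 \left(98 - 302\right) + \left(1537 - -984\right) = - 922 \left(98 - 302\right) + \left(1537 + 984\right) = - 922 \left(98 - 302\right) + 2521 = \left(-922\right) \left(-204\right) + 2521 = 188088 + 2521 = 190609$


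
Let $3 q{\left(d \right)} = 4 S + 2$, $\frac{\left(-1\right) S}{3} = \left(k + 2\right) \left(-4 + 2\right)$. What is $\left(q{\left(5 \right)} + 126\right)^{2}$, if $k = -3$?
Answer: $\frac{126736}{9} \approx 14082.0$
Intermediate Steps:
$S = -6$ ($S = - 3 \left(-3 + 2\right) \left(-4 + 2\right) = - 3 \left(\left(-1\right) \left(-2\right)\right) = \left(-3\right) 2 = -6$)
$q{\left(d \right)} = - \frac{22}{3}$ ($q{\left(d \right)} = \frac{4 \left(-6\right) + 2}{3} = \frac{-24 + 2}{3} = \frac{1}{3} \left(-22\right) = - \frac{22}{3}$)
$\left(q{\left(5 \right)} + 126\right)^{2} = \left(- \frac{22}{3} + 126\right)^{2} = \left(\frac{356}{3}\right)^{2} = \frac{126736}{9}$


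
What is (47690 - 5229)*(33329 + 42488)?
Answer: 3219265637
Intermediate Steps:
(47690 - 5229)*(33329 + 42488) = 42461*75817 = 3219265637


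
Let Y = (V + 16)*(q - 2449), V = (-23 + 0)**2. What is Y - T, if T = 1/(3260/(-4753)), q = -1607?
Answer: -7206290447/3260 ≈ -2.2105e+6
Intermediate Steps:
V = 529 (V = (-23)**2 = 529)
T = -4753/3260 (T = 1/(3260*(-1/4753)) = 1/(-3260/4753) = -4753/3260 ≈ -1.4580)
Y = -2210520 (Y = (529 + 16)*(-1607 - 2449) = 545*(-4056) = -2210520)
Y - T = -2210520 - 1*(-4753/3260) = -2210520 + 4753/3260 = -7206290447/3260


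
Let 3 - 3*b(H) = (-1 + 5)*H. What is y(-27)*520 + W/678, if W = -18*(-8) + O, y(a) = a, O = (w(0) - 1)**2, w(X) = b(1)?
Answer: -42835384/3051 ≈ -14040.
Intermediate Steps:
b(H) = 1 - 4*H/3 (b(H) = 1 - (-1 + 5)*H/3 = 1 - 4*H/3)
w(X) = -1/3 (w(X) = 1 - 4/3*1 = 1 - 4/3 = -1/3)
O = 16/9 (O = (-1/3 - 1)**2 = (-4/3)**2 = 16/9 ≈ 1.7778)
W = 1312/9 (W = -18*(-8) + 16/9 = 144 + 16/9 = 1312/9 ≈ 145.78)
y(-27)*520 + W/678 = -27*520 + (1312/9)/678 = -14040 + (1312/9)*(1/678) = -14040 + 656/3051 = -42835384/3051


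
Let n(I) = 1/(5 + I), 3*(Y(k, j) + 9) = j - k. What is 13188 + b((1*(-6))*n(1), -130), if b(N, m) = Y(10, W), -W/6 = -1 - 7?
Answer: 39575/3 ≈ 13192.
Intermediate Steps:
W = 48 (W = -6*(-1 - 7) = -6*(-8) = 48)
Y(k, j) = -9 - k/3 + j/3 (Y(k, j) = -9 + (j - k)/3 = -9 + (-k/3 + j/3) = -9 - k/3 + j/3)
b(N, m) = 11/3 (b(N, m) = -9 - 1/3*10 + (1/3)*48 = -9 - 10/3 + 16 = 11/3)
13188 + b((1*(-6))*n(1), -130) = 13188 + 11/3 = 39575/3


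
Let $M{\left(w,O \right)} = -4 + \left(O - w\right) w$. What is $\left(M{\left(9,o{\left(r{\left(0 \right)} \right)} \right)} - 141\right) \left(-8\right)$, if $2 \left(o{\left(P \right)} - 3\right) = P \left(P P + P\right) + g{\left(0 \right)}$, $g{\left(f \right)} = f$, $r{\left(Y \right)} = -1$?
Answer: $1592$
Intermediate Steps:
$o{\left(P \right)} = 3 + \frac{P \left(P + P^{2}\right)}{2}$ ($o{\left(P \right)} = 3 + \frac{P \left(P P + P\right) + 0}{2} = 3 + \frac{P \left(P^{2} + P\right) + 0}{2} = 3 + \frac{P \left(P + P^{2}\right) + 0}{2} = 3 + \frac{P \left(P + P^{2}\right)}{2}$)
$M{\left(w,O \right)} = -4 + w \left(O - w\right)$
$\left(M{\left(9,o{\left(r{\left(0 \right)} \right)} \right)} - 141\right) \left(-8\right) = \left(\left(-4 - 9^{2} + \left(3 + \frac{\left(-1\right)^{2}}{2} + \frac{\left(-1\right)^{3}}{2}\right) 9\right) - 141\right) \left(-8\right) = \left(\left(-4 - 81 + \left(3 + \frac{1}{2} \cdot 1 + \frac{1}{2} \left(-1\right)\right) 9\right) - 141\right) \left(-8\right) = \left(\left(-4 - 81 + \left(3 + \frac{1}{2} - \frac{1}{2}\right) 9\right) - 141\right) \left(-8\right) = \left(\left(-4 - 81 + 3 \cdot 9\right) - 141\right) \left(-8\right) = \left(\left(-4 - 81 + 27\right) - 141\right) \left(-8\right) = \left(-58 - 141\right) \left(-8\right) = \left(-199\right) \left(-8\right) = 1592$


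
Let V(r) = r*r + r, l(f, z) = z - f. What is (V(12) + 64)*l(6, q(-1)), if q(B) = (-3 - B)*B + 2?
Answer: -440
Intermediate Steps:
q(B) = 2 + B*(-3 - B) (q(B) = B*(-3 - B) + 2 = 2 + B*(-3 - B))
V(r) = r + r**2 (V(r) = r**2 + r = r + r**2)
(V(12) + 64)*l(6, q(-1)) = (12*(1 + 12) + 64)*((2 - 1*(-1)**2 - 3*(-1)) - 1*6) = (12*13 + 64)*((2 - 1*1 + 3) - 6) = (156 + 64)*((2 - 1 + 3) - 6) = 220*(4 - 6) = 220*(-2) = -440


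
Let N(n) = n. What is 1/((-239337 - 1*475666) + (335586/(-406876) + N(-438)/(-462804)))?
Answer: -3922996673/2804957622108591 ≈ -1.3986e-6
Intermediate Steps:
1/((-239337 - 1*475666) + (335586/(-406876) + N(-438)/(-462804))) = 1/((-239337 - 1*475666) + (335586/(-406876) - 438/(-462804))) = 1/((-239337 - 475666) + (335586*(-1/406876) - 438*(-1/462804))) = 1/(-715003 + (-167793/203438 + 73/77134)) = 1/(-715003 - 3231923572/3922996673) = 1/(-2804957622108591/3922996673) = -3922996673/2804957622108591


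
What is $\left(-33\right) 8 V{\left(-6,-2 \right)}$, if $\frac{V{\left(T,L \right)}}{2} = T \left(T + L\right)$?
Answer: $-25344$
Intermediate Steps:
$V{\left(T,L \right)} = 2 T \left(L + T\right)$ ($V{\left(T,L \right)} = 2 T \left(T + L\right) = 2 T \left(L + T\right)$)
$\left(-33\right) 8 V{\left(-6,-2 \right)} = \left(-33\right) 8 \cdot 2 \left(-6\right) \left(-2 - 6\right) = - 264 \cdot 2 \left(-6\right) \left(-8\right) = \left(-264\right) 96 = -25344$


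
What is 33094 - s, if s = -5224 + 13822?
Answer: 24496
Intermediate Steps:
s = 8598
33094 - s = 33094 - 1*8598 = 33094 - 8598 = 24496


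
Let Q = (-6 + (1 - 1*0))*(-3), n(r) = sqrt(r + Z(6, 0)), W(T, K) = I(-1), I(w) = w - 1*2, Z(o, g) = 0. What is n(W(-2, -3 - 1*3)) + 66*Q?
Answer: 990 + I*sqrt(3) ≈ 990.0 + 1.732*I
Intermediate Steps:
I(w) = -2 + w (I(w) = w - 2 = -2 + w)
W(T, K) = -3 (W(T, K) = -2 - 1 = -3)
n(r) = sqrt(r) (n(r) = sqrt(r + 0) = sqrt(r))
Q = 15 (Q = (-6 + (1 + 0))*(-3) = (-6 + 1)*(-3) = -5*(-3) = 15)
n(W(-2, -3 - 1*3)) + 66*Q = sqrt(-3) + 66*15 = I*sqrt(3) + 990 = 990 + I*sqrt(3)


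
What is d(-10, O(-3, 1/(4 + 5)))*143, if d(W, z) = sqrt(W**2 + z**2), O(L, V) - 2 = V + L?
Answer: 286*sqrt(2041)/9 ≈ 1435.6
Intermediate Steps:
O(L, V) = 2 + L + V (O(L, V) = 2 + (V + L) = 2 + (L + V) = 2 + L + V)
d(-10, O(-3, 1/(4 + 5)))*143 = sqrt((-10)**2 + (2 - 3 + 1/(4 + 5))**2)*143 = sqrt(100 + (2 - 3 + 1/9)**2)*143 = sqrt(100 + (-8/9)**2)*143 = sqrt(100 + 64/81)*143 = sqrt(8164/81)*143 = (2*sqrt(2041)/9)*143 = 286*sqrt(2041)/9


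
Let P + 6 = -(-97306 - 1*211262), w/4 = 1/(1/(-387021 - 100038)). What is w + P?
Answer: -1639674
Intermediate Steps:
w = -1948236 (w = 4/(1/(-387021 - 100038)) = 4/(1/(-487059)) = 4/(-1/487059) = 4*(-487059) = -1948236)
P = 308562 (P = -6 - (-97306 - 1*211262) = -6 - (-97306 - 211262) = -6 - 1*(-308568) = -6 + 308568 = 308562)
w + P = -1948236 + 308562 = -1639674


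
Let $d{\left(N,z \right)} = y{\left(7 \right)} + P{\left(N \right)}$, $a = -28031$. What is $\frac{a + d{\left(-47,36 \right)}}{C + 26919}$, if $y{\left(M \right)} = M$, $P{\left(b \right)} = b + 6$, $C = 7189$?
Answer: $- \frac{28065}{34108} \approx -0.82283$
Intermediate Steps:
$P{\left(b \right)} = 6 + b$
$d{\left(N,z \right)} = 13 + N$ ($d{\left(N,z \right)} = 7 + \left(6 + N\right) = 13 + N$)
$\frac{a + d{\left(-47,36 \right)}}{C + 26919} = \frac{-28031 + \left(13 - 47\right)}{7189 + 26919} = \frac{-28031 - 34}{34108} = \left(-28065\right) \frac{1}{34108} = - \frac{28065}{34108}$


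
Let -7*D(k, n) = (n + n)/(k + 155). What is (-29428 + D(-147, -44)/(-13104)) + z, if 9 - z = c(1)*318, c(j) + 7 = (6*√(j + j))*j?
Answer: -2494359515/91728 - 1908*√2 ≈ -29891.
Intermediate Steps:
D(k, n) = -2*n/(7*(155 + k)) (D(k, n) = -(n + n)/(7*(k + 155)) = -2*n/(7*(155 + k)))
c(j) = -7 + 6*√2*j^(3/2) (c(j) = -7 + (6*√(j + j))*j = -7 + (6*√(2*j))*j = -7 + (6*(√2*√j))*j = -7 + (6*√2*√j)*j = -7 + 6*√2*j^(3/2))
z = 2235 - 1908*√2 (z = 9 - (-7 + 6*√2*1^(3/2))*318 = 9 - (-7 + 6*√2*1)*318 = 9 - (-7 + 6*√2)*318 = 9 - (-2226 + 1908*√2) = 9 + (2226 - 1908*√2) = 2235 - 1908*√2 ≈ -463.32)
(-29428 + D(-147, -44)/(-13104)) + z = (-29428 - 2*(-44)/(1085 + 7*(-147))/(-13104)) + (2235 - 1908*√2) = (-29428 - 2*(-44)/(1085 - 1029)*(-1/13104)) + (2235 - 1908*√2) = (-29428 - 2*(-44)/56*(-1/13104)) + (2235 - 1908*√2) = (-29428 - 2*(-44)*1/56*(-1/13104)) + (2235 - 1908*√2) = (-29428 + (11/7)*(-1/13104)) + (2235 - 1908*√2) = (-29428 - 11/91728) + (2235 - 1908*√2) = -2699371595/91728 + (2235 - 1908*√2) = -2494359515/91728 - 1908*√2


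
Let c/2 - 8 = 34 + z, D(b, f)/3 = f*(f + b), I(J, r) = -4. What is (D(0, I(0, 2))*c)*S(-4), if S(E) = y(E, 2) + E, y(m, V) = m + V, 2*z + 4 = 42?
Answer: -35136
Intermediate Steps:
z = 19 (z = -2 + (½)*42 = -2 + 21 = 19)
y(m, V) = V + m
D(b, f) = 3*f*(b + f) (D(b, f) = 3*(f*(f + b)) = 3*(f*(b + f)) = 3*f*(b + f))
S(E) = 2 + 2*E (S(E) = (2 + E) + E = 2 + 2*E)
c = 122 (c = 16 + 2*(34 + 19) = 16 + 2*53 = 16 + 106 = 122)
(D(0, I(0, 2))*c)*S(-4) = ((3*(-4)*(0 - 4))*122)*(2 + 2*(-4)) = ((3*(-4)*(-4))*122)*(2 - 8) = (48*122)*(-6) = 5856*(-6) = -35136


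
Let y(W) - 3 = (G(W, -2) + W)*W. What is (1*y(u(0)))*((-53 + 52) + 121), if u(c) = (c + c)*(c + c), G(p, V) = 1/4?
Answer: 360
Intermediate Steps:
G(p, V) = ¼
u(c) = 4*c² (u(c) = (2*c)*(2*c) = 4*c²)
y(W) = 3 + W*(¼ + W) (y(W) = 3 + (¼ + W)*W = 3 + W*(¼ + W))
(1*y(u(0)))*((-53 + 52) + 121) = (1*(3 + (4*0²)² + (4*0²)/4))*((-53 + 52) + 121) = (1*(3 + (4*0)² + (4*0)/4))*(-1 + 121) = (1*(3 + 0² + (¼)*0))*120 = (1*(3 + 0 + 0))*120 = (1*3)*120 = 3*120 = 360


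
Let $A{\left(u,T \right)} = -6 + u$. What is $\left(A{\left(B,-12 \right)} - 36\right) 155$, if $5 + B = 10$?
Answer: $-5735$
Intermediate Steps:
$B = 5$ ($B = -5 + 10 = 5$)
$\left(A{\left(B,-12 \right)} - 36\right) 155 = \left(\left(-6 + 5\right) - 36\right) 155 = \left(-1 - 36\right) 155 = \left(-37\right) 155 = -5735$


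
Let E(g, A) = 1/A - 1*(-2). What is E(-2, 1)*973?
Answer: 2919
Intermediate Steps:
E(g, A) = 2 + 1/A (E(g, A) = 1/A + 2 = 2 + 1/A)
E(-2, 1)*973 = (2 + 1/1)*973 = (2 + 1)*973 = 3*973 = 2919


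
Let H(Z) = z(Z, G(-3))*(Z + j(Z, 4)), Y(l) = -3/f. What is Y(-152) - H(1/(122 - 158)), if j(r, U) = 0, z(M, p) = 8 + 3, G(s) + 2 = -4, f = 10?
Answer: 1/180 ≈ 0.0055556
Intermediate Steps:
G(s) = -6 (G(s) = -2 - 4 = -6)
z(M, p) = 11
Y(l) = -3/10
H(Z) = 11*Z (H(Z) = 11*(Z + 0) = 11*Z)
Y(-152) - H(1/(122 - 158)) = -3/10 - 11/(122 - 158) = -3/10 - 11/(-36) = -3/10 - 11*(-1)/36 = -3/10 - 1*(-11/36) = -3/10 + 11/36 = 1/180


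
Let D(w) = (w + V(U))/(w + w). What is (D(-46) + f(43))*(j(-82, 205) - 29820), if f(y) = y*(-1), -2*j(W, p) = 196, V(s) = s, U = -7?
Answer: 58384977/46 ≈ 1.2692e+6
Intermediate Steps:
j(W, p) = -98 (j(W, p) = -½*196 = -98)
D(w) = (-7 + w)/(2*w) (D(w) = (w - 7)/(w + w) = (-7 + w)/((2*w)) = (-7 + w)*(1/(2*w)) = (-7 + w)/(2*w))
f(y) = -y
(D(-46) + f(43))*(j(-82, 205) - 29820) = ((½)*(-7 - 46)/(-46) - 1*43)*(-98 - 29820) = ((½)*(-1/46)*(-53) - 43)*(-29918) = (53/92 - 43)*(-29918) = -3903/92*(-29918) = 58384977/46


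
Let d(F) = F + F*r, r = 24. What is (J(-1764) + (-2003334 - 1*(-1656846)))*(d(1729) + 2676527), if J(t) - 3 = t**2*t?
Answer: -14929747417079208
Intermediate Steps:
J(t) = 3 + t**3 (J(t) = 3 + t**2*t = 3 + t**3)
d(F) = 25*F (d(F) = F + F*24 = F + 24*F = 25*F)
(J(-1764) + (-2003334 - 1*(-1656846)))*(d(1729) + 2676527) = ((3 + (-1764)**3) + (-2003334 - 1*(-1656846)))*(25*1729 + 2676527) = ((3 - 5489031744) + (-2003334 + 1656846))*(43225 + 2676527) = (-5489031741 - 346488)*2719752 = -5489378229*2719752 = -14929747417079208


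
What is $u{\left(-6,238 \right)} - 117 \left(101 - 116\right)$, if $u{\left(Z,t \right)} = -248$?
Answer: $1507$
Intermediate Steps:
$u{\left(-6,238 \right)} - 117 \left(101 - 116\right) = -248 - 117 \left(101 - 116\right) = -248 - 117 \left(-15\right) = -248 - -1755 = -248 + 1755 = 1507$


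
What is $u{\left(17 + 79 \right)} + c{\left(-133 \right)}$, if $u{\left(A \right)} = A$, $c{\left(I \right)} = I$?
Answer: $-37$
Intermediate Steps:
$u{\left(17 + 79 \right)} + c{\left(-133 \right)} = \left(17 + 79\right) - 133 = 96 - 133 = -37$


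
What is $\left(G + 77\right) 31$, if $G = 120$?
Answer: $6107$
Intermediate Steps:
$\left(G + 77\right) 31 = \left(120 + 77\right) 31 = 197 \cdot 31 = 6107$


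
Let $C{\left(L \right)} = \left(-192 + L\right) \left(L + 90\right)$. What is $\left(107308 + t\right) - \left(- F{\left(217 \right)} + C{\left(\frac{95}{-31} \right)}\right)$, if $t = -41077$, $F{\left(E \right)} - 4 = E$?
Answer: $\frac{80157037}{961} \approx 83410.0$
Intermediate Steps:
$F{\left(E \right)} = 4 + E$
$C{\left(L \right)} = \left(-192 + L\right) \left(90 + L\right)$
$\left(107308 + t\right) - \left(- F{\left(217 \right)} + C{\left(\frac{95}{-31} \right)}\right) = \left(107308 - 41077\right) - \left(-17501 + \left(\frac{95}{-31}\right)^{2} - \frac{9690}{-31}\right) = 66231 - \left(-17501 + \left(95 \left(- \frac{1}{31}\right)\right)^{2} - 9690 \left(- \frac{1}{31}\right)\right) = 66231 + \left(221 - \left(-17280 + \left(- \frac{95}{31}\right)^{2} - - \frac{9690}{31}\right)\right) = 66231 + \left(221 - \left(-17280 + \frac{9025}{961} + \frac{9690}{31}\right)\right) = 66231 + \left(221 - - \frac{16296665}{961}\right) = 66231 + \left(221 + \frac{16296665}{961}\right) = 66231 + \frac{16509046}{961} = \frac{80157037}{961}$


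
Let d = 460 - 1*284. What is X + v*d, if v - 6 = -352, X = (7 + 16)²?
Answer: -60367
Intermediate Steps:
X = 529 (X = 23² = 529)
v = -346 (v = 6 - 352 = -346)
d = 176 (d = 460 - 284 = 176)
X + v*d = 529 - 346*176 = 529 - 60896 = -60367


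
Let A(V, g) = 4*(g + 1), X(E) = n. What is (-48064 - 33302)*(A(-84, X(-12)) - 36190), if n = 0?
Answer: 2944310076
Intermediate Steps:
X(E) = 0
A(V, g) = 4 + 4*g (A(V, g) = 4*(1 + g) = 4 + 4*g)
(-48064 - 33302)*(A(-84, X(-12)) - 36190) = (-48064 - 33302)*((4 + 4*0) - 36190) = -81366*((4 + 0) - 36190) = -81366*(4 - 36190) = -81366*(-36186) = 2944310076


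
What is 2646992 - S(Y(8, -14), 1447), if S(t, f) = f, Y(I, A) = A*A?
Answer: 2645545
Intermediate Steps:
Y(I, A) = A²
2646992 - S(Y(8, -14), 1447) = 2646992 - 1*1447 = 2646992 - 1447 = 2645545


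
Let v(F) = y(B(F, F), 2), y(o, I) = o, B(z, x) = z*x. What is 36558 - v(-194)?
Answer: -1078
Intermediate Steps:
B(z, x) = x*z
v(F) = F² (v(F) = F*F = F²)
36558 - v(-194) = 36558 - 1*(-194)² = 36558 - 1*37636 = 36558 - 37636 = -1078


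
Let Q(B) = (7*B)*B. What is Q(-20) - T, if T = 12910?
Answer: -10110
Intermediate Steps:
Q(B) = 7*B**2
Q(-20) - T = 7*(-20)**2 - 1*12910 = 7*400 - 12910 = 2800 - 12910 = -10110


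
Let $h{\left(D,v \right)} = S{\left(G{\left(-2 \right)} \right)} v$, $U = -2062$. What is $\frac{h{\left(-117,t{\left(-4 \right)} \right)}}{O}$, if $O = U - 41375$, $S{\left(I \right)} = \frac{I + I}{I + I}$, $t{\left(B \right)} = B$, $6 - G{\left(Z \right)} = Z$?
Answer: $\frac{4}{43437} \approx 9.2087 \cdot 10^{-5}$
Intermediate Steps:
$G{\left(Z \right)} = 6 - Z$
$S{\left(I \right)} = 1$ ($S{\left(I \right)} = \frac{2 I}{2 I} = 2 I \frac{1}{2 I} = 1$)
$O = -43437$ ($O = -2062 - 41375 = -43437$)
$h{\left(D,v \right)} = v$ ($h{\left(D,v \right)} = 1 v = v$)
$\frac{h{\left(-117,t{\left(-4 \right)} \right)}}{O} = - \frac{4}{-43437} = \left(-4\right) \left(- \frac{1}{43437}\right) = \frac{4}{43437}$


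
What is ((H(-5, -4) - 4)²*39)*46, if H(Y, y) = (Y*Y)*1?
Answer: 791154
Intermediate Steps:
H(Y, y) = Y² (H(Y, y) = Y²*1 = Y²)
((H(-5, -4) - 4)²*39)*46 = (((-5)² - 4)²*39)*46 = ((25 - 4)²*39)*46 = (21²*39)*46 = (441*39)*46 = 17199*46 = 791154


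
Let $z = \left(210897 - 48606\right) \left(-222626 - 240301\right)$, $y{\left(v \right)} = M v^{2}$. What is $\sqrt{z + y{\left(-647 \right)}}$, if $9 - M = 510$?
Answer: $i \sqrt{75338608866} \approx 2.7448 \cdot 10^{5} i$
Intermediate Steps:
$M = -501$ ($M = 9 - 510 = -501$)
$y{\left(v \right)} = - 501 v^{2}$
$z = -75128885757$ ($z = 162291 \left(-462927\right) = -75128885757$)
$\sqrt{z + y{\left(-647 \right)}} = \sqrt{-75128885757 - 501 \left(-647\right)^{2}} = \sqrt{-75128885757 - 209723109} = \sqrt{-75338608866} = i \sqrt{75338608866}$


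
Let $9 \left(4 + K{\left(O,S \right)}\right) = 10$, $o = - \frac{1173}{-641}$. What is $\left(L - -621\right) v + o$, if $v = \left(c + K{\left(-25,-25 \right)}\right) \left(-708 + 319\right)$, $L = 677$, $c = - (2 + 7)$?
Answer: $\frac{34631095771}{5769} \approx 6.003 \cdot 10^{6}$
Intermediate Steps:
$c = -9$ ($c = \left(-1\right) 9 = -9$)
$o = \frac{1173}{641}$ ($o = \left(-1173\right) \left(- \frac{1}{641}\right) = \frac{1173}{641} \approx 1.83$)
$K{\left(O,S \right)} = - \frac{26}{9}$ ($K{\left(O,S \right)} = -4 + \frac{1}{9} \cdot 10 = -4 + \frac{10}{9} = - \frac{26}{9}$)
$v = \frac{41623}{9}$ ($v = \left(-9 - \frac{26}{9}\right) \left(-708 + 319\right) = \left(- \frac{107}{9}\right) \left(-389\right) = \frac{41623}{9} \approx 4624.8$)
$\left(L - -621\right) v + o = \left(677 - -621\right) \frac{41623}{9} + \frac{1173}{641} = \left(677 + 621\right) \frac{41623}{9} + \frac{1173}{641} = 1298 \cdot \frac{41623}{9} + \frac{1173}{641} = \frac{54026654}{9} + \frac{1173}{641} = \frac{34631095771}{5769}$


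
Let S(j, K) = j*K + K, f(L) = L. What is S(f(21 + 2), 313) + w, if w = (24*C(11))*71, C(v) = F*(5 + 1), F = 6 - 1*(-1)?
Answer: 79080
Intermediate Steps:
F = 7 (F = 6 + 1 = 7)
C(v) = 42 (C(v) = 7*(5 + 1) = 7*6 = 42)
S(j, K) = K + K*j (S(j, K) = K*j + K = K + K*j)
w = 71568 (w = (24*42)*71 = 1008*71 = 71568)
S(f(21 + 2), 313) + w = 313*(1 + (21 + 2)) + 71568 = 313*(1 + 23) + 71568 = 313*24 + 71568 = 7512 + 71568 = 79080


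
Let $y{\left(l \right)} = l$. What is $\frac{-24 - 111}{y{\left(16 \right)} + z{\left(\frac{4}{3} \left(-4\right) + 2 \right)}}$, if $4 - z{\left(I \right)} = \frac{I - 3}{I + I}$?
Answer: $- \frac{900}{127} \approx -7.0866$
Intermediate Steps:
$z{\left(I \right)} = 4 - \frac{-3 + I}{2 I}$ ($z{\left(I \right)} = 4 - \frac{I - 3}{I + I} = 4 - \frac{-3 + I}{2 I}$)
$\frac{-24 - 111}{y{\left(16 \right)} + z{\left(\frac{4}{3} \left(-4\right) + 2 \right)}} = \frac{-24 - 111}{16 + \frac{3 + 7 \left(\frac{4}{3} \left(-4\right) + 2\right)}{2 \left(\frac{4}{3} \left(-4\right) + 2\right)}} = - \frac{135}{16 + \frac{3 + 7 \left(- \frac{16}{3} + 2\right)}{2 \left(- \frac{16}{3} + 2\right)}} = - \frac{135}{16 + \frac{3 + 7 \left(- \frac{10}{3}\right)}{2 \left(- \frac{10}{3}\right)}} = - \frac{135}{16 + \frac{1}{2} \left(- \frac{3}{10}\right) \left(3 - \frac{70}{3}\right)} = - \frac{135}{16 + \frac{1}{2} \left(- \frac{3}{10}\right) \left(- \frac{61}{3}\right)} = - \frac{135}{16 + \frac{61}{20}} = - \frac{135}{\frac{381}{20}} = \left(-135\right) \frac{20}{381} = - \frac{900}{127}$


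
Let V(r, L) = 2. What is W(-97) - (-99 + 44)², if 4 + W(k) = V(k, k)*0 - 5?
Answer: -3034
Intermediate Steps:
W(k) = -9 (W(k) = -4 + (2*0 - 5) = -4 + (0 - 5) = -4 - 5 = -9)
W(-97) - (-99 + 44)² = -9 - (-99 + 44)² = -9 - 1*(-55)² = -9 - 1*3025 = -9 - 3025 = -3034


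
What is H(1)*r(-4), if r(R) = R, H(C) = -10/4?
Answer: 10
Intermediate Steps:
H(C) = -5/2 (H(C) = -10*¼ = -5/2)
H(1)*r(-4) = -5/2*(-4) = 10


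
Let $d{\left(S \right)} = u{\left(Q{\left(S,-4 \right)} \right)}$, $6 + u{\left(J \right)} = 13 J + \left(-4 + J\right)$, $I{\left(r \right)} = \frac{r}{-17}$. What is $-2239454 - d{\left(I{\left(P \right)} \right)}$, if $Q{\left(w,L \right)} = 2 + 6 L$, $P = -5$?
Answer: $-2239136$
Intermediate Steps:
$I{\left(r \right)} = - \frac{r}{17}$ ($I{\left(r \right)} = r \left(- \frac{1}{17}\right) = - \frac{r}{17}$)
$u{\left(J \right)} = -10 + 14 J$ ($u{\left(J \right)} = -6 + \left(13 J + \left(-4 + J\right)\right) = -6 + \left(-4 + 14 J\right) = -10 + 14 J$)
$d{\left(S \right)} = -318$ ($d{\left(S \right)} = -10 + 14 \left(2 + 6 \left(-4\right)\right) = -10 + 14 \left(2 - 24\right) = -10 + 14 \left(-22\right) = -10 - 308 = -318$)
$-2239454 - d{\left(I{\left(P \right)} \right)} = -2239454 - -318 = -2239454 + 318 = -2239136$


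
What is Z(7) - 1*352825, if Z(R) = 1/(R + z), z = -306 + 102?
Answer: -69506526/197 ≈ -3.5283e+5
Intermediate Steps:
z = -204
Z(R) = 1/(-204 + R) (Z(R) = 1/(R - 204) = 1/(-204 + R))
Z(7) - 1*352825 = 1/(-204 + 7) - 1*352825 = 1/(-197) - 352825 = -1/197 - 352825 = -69506526/197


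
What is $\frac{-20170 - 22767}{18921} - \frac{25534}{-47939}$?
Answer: $- \frac{1575228029}{907053819} \approx -1.7366$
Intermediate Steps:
$\frac{-20170 - 22767}{18921} - \frac{25534}{-47939} = \left(-42937\right) \frac{1}{18921} - - \frac{25534}{47939} = - \frac{42937}{18921} + \frac{25534}{47939} = - \frac{1575228029}{907053819}$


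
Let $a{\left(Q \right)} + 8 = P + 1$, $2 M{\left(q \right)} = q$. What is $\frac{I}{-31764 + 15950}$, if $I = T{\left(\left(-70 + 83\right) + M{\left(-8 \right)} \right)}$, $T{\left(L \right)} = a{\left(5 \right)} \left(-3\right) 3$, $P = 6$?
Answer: $- \frac{9}{15814} \approx -0.00056912$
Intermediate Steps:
$M{\left(q \right)} = \frac{q}{2}$
$a{\left(Q \right)} = -1$ ($a{\left(Q \right)} = -8 + \left(6 + 1\right) = -8 + 7 = -1$)
$T{\left(L \right)} = 9$ ($T{\left(L \right)} = \left(-1\right) \left(-3\right) 3 = 3 \cdot 3 = 9$)
$I = 9$
$\frac{I}{-31764 + 15950} = \frac{9}{-31764 + 15950} = \frac{9}{-15814} = 9 \left(- \frac{1}{15814}\right) = - \frac{9}{15814}$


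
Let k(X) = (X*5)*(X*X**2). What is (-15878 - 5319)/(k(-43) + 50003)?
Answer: -21197/17144008 ≈ -0.0012364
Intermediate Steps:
k(X) = 5*X**4 (k(X) = (5*X)*X**3 = 5*X**4)
(-15878 - 5319)/(k(-43) + 50003) = (-15878 - 5319)/(5*(-43)**4 + 50003) = -21197/(5*3418801 + 50003) = -21197/(17094005 + 50003) = -21197/17144008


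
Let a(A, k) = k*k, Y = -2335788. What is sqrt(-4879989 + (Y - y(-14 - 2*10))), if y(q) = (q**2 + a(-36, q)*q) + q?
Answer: I*sqrt(7177595) ≈ 2679.1*I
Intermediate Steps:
a(A, k) = k**2
y(q) = q + q**2 + q**3 (y(q) = (q**2 + q**2*q) + q = (q**2 + q**3) + q = q + q**2 + q**3)
sqrt(-4879989 + (Y - y(-14 - 2*10))) = sqrt(-4879989 + (-2335788 - (-14 - 2*10)*(1 + (-14 - 2*10) + (-14 - 2*10)**2))) = sqrt(-4879989 + (-2335788 - (-14 - 20)*(1 + (-14 - 20) + (-14 - 20)**2))) = sqrt(-4879989 + (-2335788 - (-34)*(1 - 34 + (-34)**2))) = sqrt(-4879989 + (-2335788 - (-34)*(1 - 34 + 1156))) = sqrt(-4879989 + (-2335788 - (-34)*1123)) = sqrt(-4879989 + (-2335788 - 1*(-38182))) = sqrt(-4879989 + (-2335788 + 38182)) = sqrt(-4879989 - 2297606) = sqrt(-7177595) = I*sqrt(7177595)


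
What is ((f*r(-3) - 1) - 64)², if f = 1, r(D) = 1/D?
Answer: 38416/9 ≈ 4268.4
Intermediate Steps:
((f*r(-3) - 1) - 64)² = ((1/(-3) - 1) - 64)² = ((1*(-⅓) - 1) - 64)² = ((-⅓ - 1) - 64)² = (-4/3 - 64)² = (-196/3)² = 38416/9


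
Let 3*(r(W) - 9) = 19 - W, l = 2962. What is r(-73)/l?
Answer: 119/8886 ≈ 0.013392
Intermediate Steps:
r(W) = 46/3 - W/3 (r(W) = 9 + (19 - W)/3 = 9 + (19/3 - W/3) = 46/3 - W/3)
r(-73)/l = (46/3 - ⅓*(-73))/2962 = (46/3 + 73/3)*(1/2962) = (119/3)*(1/2962) = 119/8886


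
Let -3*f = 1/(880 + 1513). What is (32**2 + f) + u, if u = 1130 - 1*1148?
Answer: 7222073/7179 ≈ 1006.0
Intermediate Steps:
f = -1/7179 (f = -1/(3*(880 + 1513)) = -1/3/2393 = -1/3*1/2393 = -1/7179 ≈ -0.00013930)
u = -18 (u = 1130 - 1148 = -18)
(32**2 + f) + u = (32**2 - 1/7179) - 18 = (1024 - 1/7179) - 18 = 7351295/7179 - 18 = 7222073/7179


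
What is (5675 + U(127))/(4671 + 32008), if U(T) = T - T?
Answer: 5675/36679 ≈ 0.15472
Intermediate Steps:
U(T) = 0
(5675 + U(127))/(4671 + 32008) = (5675 + 0)/(4671 + 32008) = 5675/36679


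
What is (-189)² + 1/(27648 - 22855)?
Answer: 171210754/4793 ≈ 35721.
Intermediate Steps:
(-189)² + 1/(27648 - 22855) = 35721 + 1/4793 = 171210754/4793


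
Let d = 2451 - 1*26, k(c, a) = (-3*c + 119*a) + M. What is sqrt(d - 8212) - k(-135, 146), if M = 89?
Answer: -17868 + 3*I*sqrt(643) ≈ -17868.0 + 76.072*I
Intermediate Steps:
k(c, a) = 89 - 3*c + 119*a (k(c, a) = (-3*c + 119*a) + 89 = 89 - 3*c + 119*a)
d = 2425 (d = 2451 - 26 = 2425)
sqrt(d - 8212) - k(-135, 146) = sqrt(2425 - 8212) - (89 - 3*(-135) + 119*146) = sqrt(-5787) - (89 + 405 + 17374) = 3*I*sqrt(643) - 1*17868 = 3*I*sqrt(643) - 17868 = -17868 + 3*I*sqrt(643)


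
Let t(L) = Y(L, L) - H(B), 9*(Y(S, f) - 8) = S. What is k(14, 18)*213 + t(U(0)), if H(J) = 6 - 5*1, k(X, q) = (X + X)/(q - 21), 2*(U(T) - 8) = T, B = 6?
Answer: -17821/9 ≈ -1980.1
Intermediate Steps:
U(T) = 8 + T/2
Y(S, f) = 8 + S/9
k(X, q) = 2*X/(-21 + q) (k(X, q) = (2*X)/(-21 + q) = 2*X/(-21 + q))
H(J) = 1 (H(J) = 6 - 5 = 1)
t(L) = 7 + L/9 (t(L) = (8 + L/9) - 1*1 = (8 + L/9) - 1 = 7 + L/9)
k(14, 18)*213 + t(U(0)) = (2*14/(-21 + 18))*213 + (7 + (8 + (1/2)*0)/9) = (2*14/(-3))*213 + (7 + (8 + 0)/9) = (2*14*(-1/3))*213 + (7 + (1/9)*8) = -28/3*213 + (7 + 8/9) = -1988 + 71/9 = -17821/9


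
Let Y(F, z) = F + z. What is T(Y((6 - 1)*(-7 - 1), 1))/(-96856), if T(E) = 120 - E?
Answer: -159/96856 ≈ -0.0016416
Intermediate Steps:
T(Y((6 - 1)*(-7 - 1), 1))/(-96856) = (120 - ((6 - 1)*(-7 - 1) + 1))/(-96856) = (120 - (5*(-8) + 1))*(-1/96856) = (120 - (-40 + 1))*(-1/96856) = (120 - 1*(-39))*(-1/96856) = (120 + 39)*(-1/96856) = 159*(-1/96856) = -159/96856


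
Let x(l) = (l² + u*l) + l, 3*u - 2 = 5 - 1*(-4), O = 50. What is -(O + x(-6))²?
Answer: -3364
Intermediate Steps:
u = 11/3 (u = ⅔ + (5 - 1*(-4))/3 = ⅔ + (5 + 4)/3 = ⅔ + (⅓)*9 = ⅔ + 3 = 11/3 ≈ 3.6667)
x(l) = l² + 14*l/3 (x(l) = (l² + 11*l/3) + l = l² + 14*l/3)
-(O + x(-6))² = -(50 + (⅓)*(-6)*(14 + 3*(-6)))² = -(50 + (⅓)*(-6)*(14 - 18))² = -(50 + (⅓)*(-6)*(-4))² = -(50 + 8)² = -1*58² = -1*3364 = -3364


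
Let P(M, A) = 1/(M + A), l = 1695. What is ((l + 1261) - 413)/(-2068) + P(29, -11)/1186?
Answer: -6785737/5518458 ≈ -1.2296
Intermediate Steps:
P(M, A) = 1/(A + M)
((l + 1261) - 413)/(-2068) + P(29, -11)/1186 = ((1695 + 1261) - 413)/(-2068) + 1/((-11 + 29)*1186) = (2956 - 413)*(-1/2068) + (1/1186)/18 = 2543*(-1/2068) + (1/18)*(1/1186) = -2543/2068 + 1/21348 = -6785737/5518458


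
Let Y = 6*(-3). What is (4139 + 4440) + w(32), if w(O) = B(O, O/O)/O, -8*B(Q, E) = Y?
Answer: 1098121/128 ≈ 8579.1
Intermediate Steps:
Y = -18
B(Q, E) = 9/4 (B(Q, E) = -⅛*(-18) = 9/4)
w(O) = 9/(4*O)
(4139 + 4440) + w(32) = (4139 + 4440) + (9/4)/32 = 8579 + (9/4)*(1/32) = 8579 + 9/128 = 1098121/128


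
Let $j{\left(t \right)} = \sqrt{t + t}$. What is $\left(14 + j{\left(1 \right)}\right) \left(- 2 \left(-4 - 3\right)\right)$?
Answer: $196 + 14 \sqrt{2} \approx 215.8$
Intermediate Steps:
$j{\left(t \right)} = \sqrt{2} \sqrt{t}$ ($j{\left(t \right)} = \sqrt{2 t} = \sqrt{2} \sqrt{t}$)
$\left(14 + j{\left(1 \right)}\right) \left(- 2 \left(-4 - 3\right)\right) = \left(14 + \sqrt{2} \sqrt{1}\right) \left(- 2 \left(-4 - 3\right)\right) = \left(14 + \sqrt{2} \cdot 1\right) \left(\left(-2\right) \left(-7\right)\right) = \left(14 + \sqrt{2}\right) 14 = 196 + 14 \sqrt{2}$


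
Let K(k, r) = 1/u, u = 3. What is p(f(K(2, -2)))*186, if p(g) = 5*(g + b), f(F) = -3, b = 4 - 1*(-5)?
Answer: 5580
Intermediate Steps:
b = 9 (b = 4 + 5 = 9)
K(k, r) = ⅓ (K(k, r) = 1/3 = ⅓)
p(g) = 45 + 5*g (p(g) = 5*(g + 9) = 5*(9 + g) = 45 + 5*g)
p(f(K(2, -2)))*186 = (45 + 5*(-3))*186 = (45 - 15)*186 = 30*186 = 5580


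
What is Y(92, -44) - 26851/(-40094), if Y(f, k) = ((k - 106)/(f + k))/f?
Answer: 9379993/14754592 ≈ 0.63573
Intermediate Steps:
Y(f, k) = (-106 + k)/(f*(f + k)) (Y(f, k) = ((-106 + k)/(f + k))/f = (-106 + k)/(f*(f + k)))
Y(92, -44) - 26851/(-40094) = (-106 - 44)/(92*(92 - 44)) - 26851/(-40094) = (1/92)*(-150)/48 - 26851*(-1/40094) = (1/92)*(1/48)*(-150) + 26851/40094 = -25/736 + 26851/40094 = 9379993/14754592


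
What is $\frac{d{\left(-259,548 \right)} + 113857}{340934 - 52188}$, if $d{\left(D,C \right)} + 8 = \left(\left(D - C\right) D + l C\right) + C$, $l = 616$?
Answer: $\frac{330489}{144373} \approx 2.2891$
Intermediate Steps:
$d{\left(D,C \right)} = -8 + 617 C + D \left(D - C\right)$ ($d{\left(D,C \right)} = -8 + \left(\left(\left(D - C\right) D + 616 C\right) + C\right) = -8 + \left(\left(D \left(D - C\right) + 616 C\right) + C\right) = -8 + \left(\left(616 C + D \left(D - C\right)\right) + C\right) = -8 + \left(617 C + D \left(D - C\right)\right) = -8 + 617 C + D \left(D - C\right)$)
$\frac{d{\left(-259,548 \right)} + 113857}{340934 - 52188} = \frac{\left(-8 + \left(-259\right)^{2} + 617 \cdot 548 - 548 \left(-259\right)\right) + 113857}{340934 - 52188} = \frac{\left(-8 + 67081 + 338116 + 141932\right) + 113857}{288746} = \left(547121 + 113857\right) \frac{1}{288746} = 660978 \cdot \frac{1}{288746} = \frac{330489}{144373}$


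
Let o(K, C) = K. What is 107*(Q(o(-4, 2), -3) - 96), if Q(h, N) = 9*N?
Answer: -13161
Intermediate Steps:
107*(Q(o(-4, 2), -3) - 96) = 107*(9*(-3) - 96) = 107*(-27 - 96) = 107*(-123) = -13161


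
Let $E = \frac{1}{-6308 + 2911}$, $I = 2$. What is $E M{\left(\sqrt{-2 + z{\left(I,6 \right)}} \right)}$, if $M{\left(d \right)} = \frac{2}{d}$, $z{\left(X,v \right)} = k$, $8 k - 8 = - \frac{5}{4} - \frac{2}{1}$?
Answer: $\frac{8 i \sqrt{10}}{50955} \approx 0.00049648 i$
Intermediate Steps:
$k = \frac{19}{32}$ ($k = 1 + \frac{- \frac{5}{4} - \frac{2}{1}}{8} = 1 + \frac{\left(-5\right) \frac{1}{4} - 2}{8} = 1 + \frac{- \frac{5}{4} - 2}{8} = 1 + \frac{1}{8} \left(- \frac{13}{4}\right) = 1 - \frac{13}{32} = \frac{19}{32} \approx 0.59375$)
$z{\left(X,v \right)} = \frac{19}{32}$
$E = - \frac{1}{3397}$ ($E = \frac{1}{-3397} = - \frac{1}{3397} \approx -0.00029438$)
$E M{\left(\sqrt{-2 + z{\left(I,6 \right)}} \right)} = - \frac{2 \frac{1}{\sqrt{-2 + \frac{19}{32}}}}{3397} = - \frac{2 \frac{1}{\sqrt{- \frac{45}{32}}}}{3397} = - \frac{2 \frac{1}{\frac{3}{8} i \sqrt{10}}}{3397} = - \frac{2 \left(- \frac{4 i \sqrt{10}}{15}\right)}{3397} = - \frac{\left(- \frac{8}{15}\right) i \sqrt{10}}{3397} = \frac{8 i \sqrt{10}}{50955}$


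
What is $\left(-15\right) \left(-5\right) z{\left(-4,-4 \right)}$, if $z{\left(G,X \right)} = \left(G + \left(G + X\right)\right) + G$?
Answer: $-1200$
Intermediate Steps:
$z{\left(G,X \right)} = X + 3 G$ ($z{\left(G,X \right)} = \left(X + 2 G\right) + G = X + 3 G$)
$\left(-15\right) \left(-5\right) z{\left(-4,-4 \right)} = \left(-15\right) \left(-5\right) \left(-4 + 3 \left(-4\right)\right) = 75 \left(-4 - 12\right) = 75 \left(-16\right) = -1200$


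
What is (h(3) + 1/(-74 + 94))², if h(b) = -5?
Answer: 9801/400 ≈ 24.503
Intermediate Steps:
(h(3) + 1/(-74 + 94))² = (-5 + 1/(-74 + 94))² = (-5 + 1/20)² = (-99/20)² = 9801/400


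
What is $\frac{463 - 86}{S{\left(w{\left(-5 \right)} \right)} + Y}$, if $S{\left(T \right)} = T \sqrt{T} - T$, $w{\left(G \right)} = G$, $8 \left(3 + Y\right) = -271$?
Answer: $- \frac{153816}{14605} + \frac{24128 i \sqrt{5}}{14605} \approx -10.532 + 3.6941 i$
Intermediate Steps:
$Y = - \frac{295}{8}$ ($Y = -3 + \frac{1}{8} \left(-271\right) = -3 - \frac{271}{8} = - \frac{295}{8} \approx -36.875$)
$S{\left(T \right)} = T^{\frac{3}{2}} - T$
$\frac{463 - 86}{S{\left(w{\left(-5 \right)} \right)} + Y} = \frac{463 - 86}{\left(\left(-5\right)^{\frac{3}{2}} - -5\right) - \frac{295}{8}} = \frac{377}{\left(- 5 i \sqrt{5} + 5\right) - \frac{295}{8}} = \frac{377}{\left(5 - 5 i \sqrt{5}\right) - \frac{295}{8}} = \frac{377}{- \frac{255}{8} - 5 i \sqrt{5}}$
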